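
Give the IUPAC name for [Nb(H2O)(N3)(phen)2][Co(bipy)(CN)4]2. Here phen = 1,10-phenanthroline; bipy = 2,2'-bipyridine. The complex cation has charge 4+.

The complex cation is given as 4+; its ligand charges sum to -1, so Nb = +5.
With 2 anions per cation, each anion must be 4/2 = 2−.
Anion: ligand charges sum to -4; for the ion to be 2−, Co = +2.

aquaazidobis(1,10-phenanthroline)niobium(V) (2,2'-bipyridine)tetracyanocobaltate(II)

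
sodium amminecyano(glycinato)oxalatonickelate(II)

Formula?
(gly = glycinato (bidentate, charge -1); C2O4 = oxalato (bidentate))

Na2[Ni(C2O4)(CN)(gly)(NH3)]

Ligands: 1 cyano (CN, -1), 1 glycinato (gly, -1), 1 ammine (NH3, neutral), 1 oxalato (C2O4, -2). Ligand charge sum = -4.
With Ni in oxidation state +2, the complex ion is [Ni...]^2−.
Charge balance with sodium (+1) requires 1 complex ion per 2 sodium.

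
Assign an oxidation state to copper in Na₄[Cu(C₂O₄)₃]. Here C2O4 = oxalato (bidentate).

4 sodium outside the brackets (+1 each) → the complex ion is 4−.
Ligand charges: 3×C2O4 = -6; sum -6.
Cu + (-6) = 4− ⇒ Cu is +2.

+2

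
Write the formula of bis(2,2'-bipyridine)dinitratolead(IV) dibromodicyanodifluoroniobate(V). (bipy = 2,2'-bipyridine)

Cation [Pb…]: ligand charges -2, Pb(IV) ⇒ ion charge 2+.
Anion [Nb…]: ligand charges -6, Nb(V) ⇒ ion charge 1−.

[Pb(bipy)2(NO3)2][NbBr2(CN)2F2]2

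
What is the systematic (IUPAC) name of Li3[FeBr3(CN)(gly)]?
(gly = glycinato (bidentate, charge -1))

lithium tribromocyano(glycinato)ferrate(II)

The 3 lithium counter-ions carry a total charge of +3, so each complex ion is 3−.
Ligand charges: 1×cyano (-1 each), 3×bromo (-1 each), 1×glycinato (-1 each); total -5. So Fe + (-5) = 3−, giving Fe = +2.
Ligands are named alphabetically: bromo before cyano before glycinato.
The complex ion is anionic, so iron takes the -ate form ferrate(II).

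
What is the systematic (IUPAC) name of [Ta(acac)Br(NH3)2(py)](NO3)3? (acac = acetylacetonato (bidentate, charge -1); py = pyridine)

The 3 nitrate counter-ions carry a total charge of -3, so each complex ion is 3+.
Ligand charges: 1×acetylacetonato (-1 each), 2×ammine (neutral), 1×bromo (-1 each), 1×pyridine (neutral); total -2. So Ta + (-2) = 3+, giving Ta = +5.
Ligands are named alphabetically: acetylacetonato before ammine before bromo before pyridine.

(acetylacetonato)diamminebromo(pyridine)tantalum(V) nitrate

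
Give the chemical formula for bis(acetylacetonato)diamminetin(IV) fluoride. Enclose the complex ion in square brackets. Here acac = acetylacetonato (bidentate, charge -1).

Ligands: 2 acetylacetonato (acac, -1), 2 ammine (NH3, neutral). Ligand charge sum = -2.
Charge balance with fluoride (-1) requires 1 complex ion per 2 fluoride.

[Sn(acac)2(NH3)2]F2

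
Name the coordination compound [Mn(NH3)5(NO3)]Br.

pentaamminenitratomanganese(II) bromide

The 1 bromide counter-ion carries a total charge of -1, so each complex ion is 1+.
Ligand charges: 1×nitrato (-1 each), 5×ammine (neutral); total -1. So Mn + (-1) = 1+, giving Mn = +2.
Ligands are named alphabetically: ammine before nitrato.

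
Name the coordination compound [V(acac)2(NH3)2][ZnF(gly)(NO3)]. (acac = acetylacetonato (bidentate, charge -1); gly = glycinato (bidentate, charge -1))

Both ions are complex: the cation is named first with the plain metal name, the anion second with the -ate form; each ion's ligands are alphabetised independently.
Zinc is always +2 in its complexes; the anion's ligand charges sum to -3, so the complex anion is 1−.
A 1:1 salt means the cation carries the equal and opposite charge, 1+.
Cation: ligand charges sum to -2; for the ion to be 1+, V = +3.

bis(acetylacetonato)diamminevanadium(III) fluoro(glycinato)nitratozincate(II)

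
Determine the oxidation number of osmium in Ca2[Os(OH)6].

+2

2 calcium outside the brackets (+2 each) → the complex ion is 4−.
Ligand charges: 6×OH = -6; sum -6.
Os + (-6) = 4− ⇒ Os is +2.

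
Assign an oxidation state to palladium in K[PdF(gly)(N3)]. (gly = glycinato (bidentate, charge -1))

+2

1 potassium outside the brackets (+1 each) → the complex ion is 1−.
Ligand charges: 1×F = -1; 1×N3 = -1; 1×gly = -1; sum -3.
Pd + (-3) = 1− ⇒ Pd is +2.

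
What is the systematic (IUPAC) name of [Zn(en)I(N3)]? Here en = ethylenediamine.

There is no counter-ion, so the complex is neutral overall.
Ligand charges: 1×ethylenediamine (neutral), 1×iodo (-1 each), 1×azido (-1 each); total -2. So Zn + (-2) = 0, giving Zn = +2.
Ligands are named alphabetically: azido before ethylenediamine before iodo.

azido(ethylenediamine)iodozinc(II)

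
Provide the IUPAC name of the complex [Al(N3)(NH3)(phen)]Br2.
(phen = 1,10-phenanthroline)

ammineazido(1,10-phenanthroline)aluminium(III) bromide

The 2 bromide counter-ions carry a total charge of -2, so each complex ion is 2+.
Ligand charges: 1×ammine (neutral), 1×1,10-phenanthroline (neutral), 1×azido (-1 each); total -1. So Al + (-1) = 2+, giving Al = +3.
Ligands are named alphabetically: ammine before azido before phenanthroline.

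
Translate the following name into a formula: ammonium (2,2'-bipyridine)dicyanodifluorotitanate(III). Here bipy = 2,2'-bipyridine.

NH4[Ti(bipy)(CN)2F2]

Ligands: 2 fluoro (F, -1), 2 cyano (CN, -1), 1 2,2'-bipyridine (bipy, neutral). Ligand charge sum = -4.
With Ti in oxidation state +3, the complex ion is [Ti...]^1−.
Charge balance with ammonium (+1) requires 1 complex ion per 1 ammonium.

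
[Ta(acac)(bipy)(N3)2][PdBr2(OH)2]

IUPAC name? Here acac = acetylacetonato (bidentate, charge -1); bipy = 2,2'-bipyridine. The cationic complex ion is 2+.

Both ions are complex: the cation is named first with the plain metal name, the anion second with the -ate form; each ion's ligands are alphabetised independently.
The complex cation is given as 2+; its ligand charges sum to -3, so Ta = +5.
A 1:1 salt means the anion carries the equal and opposite charge, 2−.
Anion: ligand charges sum to -4; for the ion to be 2−, Pd = +2.

(acetylacetonato)diazido(2,2'-bipyridine)tantalum(V) dibromodihydroxopalladate(II)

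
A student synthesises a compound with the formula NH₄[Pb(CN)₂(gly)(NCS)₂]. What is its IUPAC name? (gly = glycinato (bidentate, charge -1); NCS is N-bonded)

ammonium dicyano(glycinato)diisothiocyanatoplumbate(IV)

The 1 ammonium counter-ion carries a total charge of +1, so each complex ion is 1−.
Ligand charges: 2×cyano (-1 each), 1×glycinato (-1 each), 2×isothiocyanato (-1 each); total -5. So Pb + (-5) = 1−, giving Pb = +4.
Ligands are named alphabetically: cyano before glycinato before isothiocyanato.
The complex ion is anionic, so lead takes the -ate form plumbate(IV).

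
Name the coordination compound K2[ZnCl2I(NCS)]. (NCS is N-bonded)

potassium dichloroiodoisothiocyanatozincate(II)

The 2 potassium counter-ions carry a total charge of +2, so each complex ion is 2−.
Ligand charges: 2×chloro (-1 each), 1×isothiocyanato (-1 each), 1×iodo (-1 each); total -4. So Zn + (-4) = 2−, giving Zn = +2.
Ligands are named alphabetically: chloro before iodo before isothiocyanato.
The complex ion is anionic, so zinc takes the -ate form zincate(II).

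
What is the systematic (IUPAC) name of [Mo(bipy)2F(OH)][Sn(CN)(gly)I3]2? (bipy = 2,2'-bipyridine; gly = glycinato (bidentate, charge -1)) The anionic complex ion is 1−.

Both ions are complex: the cation is named first with the plain metal name, the anion second with the -ate form; each ion's ligands are alphabetised independently.
The complex anion is given as 1−; its ligand charges sum to -5, so Sn = +4.
With 2 anions per cation, the cation must be 2×1 = 2+.
Cation: ligand charges sum to -2; for the ion to be 2+, Mo = +4.

bis(2,2'-bipyridine)fluorohydroxomolybdenum(IV) cyano(glycinato)triiodostannate(IV)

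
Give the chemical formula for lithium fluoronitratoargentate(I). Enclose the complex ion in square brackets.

Li[AgF(NO3)]

Ligands: 1 nitrato (NO3, -1), 1 fluoro (F, -1). Ligand charge sum = -2.
Charge balance with lithium (+1) requires 1 complex ion per 1 lithium.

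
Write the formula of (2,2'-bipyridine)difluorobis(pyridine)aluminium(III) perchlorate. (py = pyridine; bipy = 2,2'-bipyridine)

Ligands: 2 fluoro (F, -1), 2 pyridine (py, neutral), 1 2,2'-bipyridine (bipy, neutral). Ligand charge sum = -2.
Charge balance with perchlorate (-1) requires 1 complex ion per 1 perchlorate.

[Al(bipy)F2(py)2]ClO4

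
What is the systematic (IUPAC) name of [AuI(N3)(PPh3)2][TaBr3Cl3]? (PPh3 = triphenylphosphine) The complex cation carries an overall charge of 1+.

azidoiodobis(triphenylphosphine)gold(III) tribromotrichlorotantalate(V)

The complex cation is given as 1+; its ligand charges sum to -2, so Au = +3.
A 1:1 salt means the anion carries the equal and opposite charge, 1−.
Anion: ligand charges sum to -6; for the ion to be 1−, Ta = +5.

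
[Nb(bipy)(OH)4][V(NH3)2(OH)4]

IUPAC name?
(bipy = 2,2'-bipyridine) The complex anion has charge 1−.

Both ions are complex: the cation is named first with the plain metal name, the anion second with the -ate form; each ion's ligands are alphabetised independently.
The complex anion is given as 1−; its ligand charges sum to -4, so V = +3.
A 1:1 salt means the cation carries the equal and opposite charge, 1+.
Cation: ligand charges sum to -4; for the ion to be 1+, Nb = +5.

(2,2'-bipyridine)tetrahydroxoniobium(V) diamminetetrahydroxovanadate(III)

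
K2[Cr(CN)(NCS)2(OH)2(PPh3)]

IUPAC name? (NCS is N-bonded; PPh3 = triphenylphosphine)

potassium cyanodihydroxodiisothiocyanato(triphenylphosphine)chromate(III)

The 2 potassium counter-ions carry a total charge of +2, so each complex ion is 2−.
Ligand charges: 2×isothiocyanato (-1 each), 1×triphenylphosphine (neutral), 2×hydroxo (-1 each), 1×cyano (-1 each); total -5. So Cr + (-5) = 2−, giving Cr = +3.
The complex ion is anionic, so chromium takes the -ate form chromate(III).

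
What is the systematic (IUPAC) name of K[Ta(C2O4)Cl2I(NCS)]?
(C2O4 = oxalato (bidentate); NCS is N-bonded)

The 1 potassium counter-ion carries a total charge of +1, so each complex ion is 1−.
Ligand charges: 1×oxalato (-2 each), 2×chloro (-1 each), 1×isothiocyanato (-1 each), 1×iodo (-1 each); total -6. So Ta + (-6) = 1−, giving Ta = +5.
The complex ion is anionic, so tantalum takes the -ate form tantalate(V).

potassium dichloroiodoisothiocyanatooxalatotantalate(V)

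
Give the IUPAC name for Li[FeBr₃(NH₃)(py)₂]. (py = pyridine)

lithium amminetribromobis(pyridine)ferrate(II)

The 1 lithium counter-ion carries a total charge of +1, so each complex ion is 1−.
Ligand charges: 2×pyridine (neutral), 1×ammine (neutral), 3×bromo (-1 each); total -3. So Fe + (-3) = 1−, giving Fe = +2.
Ligands are named alphabetically: ammine before bromo before pyridine.
The complex ion is anionic, so iron takes the -ate form ferrate(II).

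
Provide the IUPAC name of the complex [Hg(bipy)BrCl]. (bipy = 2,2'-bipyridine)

(2,2'-bipyridine)bromochloromercury(II)

There is no counter-ion, so the complex is neutral overall.
Ligand charges: 1×2,2'-bipyridine (neutral), 1×chloro (-1 each), 1×bromo (-1 each); total -2. So Hg + (-2) = 0, giving Hg = +2.
Ligands are named alphabetically: bipyridine before bromo before chloro.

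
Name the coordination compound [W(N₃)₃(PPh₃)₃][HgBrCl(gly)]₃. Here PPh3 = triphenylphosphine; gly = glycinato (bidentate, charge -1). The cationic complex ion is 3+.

triazidotris(triphenylphosphine)tungsten(VI) bromochloro(glycinato)mercurate(II)

The complex cation is given as 3+; its ligand charges sum to -3, so W = +6.
With 3 anions per cation, each anion must be 3/3 = 1−.
Anion: ligand charges sum to -3; for the ion to be 1−, Hg = +2.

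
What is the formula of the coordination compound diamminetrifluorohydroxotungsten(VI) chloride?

[WF3(NH3)2(OH)]Cl2

Ligands: 1 hydroxo (OH, -1), 2 ammine (NH3, neutral), 3 fluoro (F, -1). Ligand charge sum = -4.
With W in oxidation state +6, the complex ion is [W...]^2+.
Charge balance with chloride (-1) requires 1 complex ion per 2 chloride.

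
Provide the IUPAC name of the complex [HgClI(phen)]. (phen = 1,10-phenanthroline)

There is no counter-ion, so the complex is neutral overall.
Ligand charges: 1×chloro (-1 each), 1×iodo (-1 each), 1×1,10-phenanthroline (neutral); total -2. So Hg + (-2) = 0, giving Hg = +2.
Ligands are named alphabetically: chloro before iodo before phenanthroline.

chloroiodo(1,10-phenanthroline)mercury(II)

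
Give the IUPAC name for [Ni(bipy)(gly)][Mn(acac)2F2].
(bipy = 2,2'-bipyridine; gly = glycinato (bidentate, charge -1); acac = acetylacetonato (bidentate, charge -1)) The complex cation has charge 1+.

The complex cation is given as 1+; its ligand charges sum to -1, so Ni = +2.
A 1:1 salt means the anion carries the equal and opposite charge, 1−.
Anion: ligand charges sum to -4; for the ion to be 1−, Mn = +3.

(2,2'-bipyridine)(glycinato)nickel(II) bis(acetylacetonato)difluoromanganate(III)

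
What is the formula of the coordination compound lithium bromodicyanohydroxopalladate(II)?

Li2[PdBr(CN)2(OH)]

Ligands: 2 cyano (CN, -1), 1 hydroxo (OH, -1), 1 bromo (Br, -1). Ligand charge sum = -4.
With Pd in oxidation state +2, the complex ion is [Pd...]^2−.
Charge balance with lithium (+1) requires 1 complex ion per 2 lithium.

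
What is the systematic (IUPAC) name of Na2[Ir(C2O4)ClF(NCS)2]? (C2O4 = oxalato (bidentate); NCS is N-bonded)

sodium chlorofluorodiisothiocyanatooxalatoiridate(IV)

The 2 sodium counter-ions carry a total charge of +2, so each complex ion is 2−.
Ligand charges: 1×chloro (-1 each), 1×fluoro (-1 each), 1×oxalato (-2 each), 2×isothiocyanato (-1 each); total -6. So Ir + (-6) = 2−, giving Ir = +4.
The complex ion is anionic, so iridium takes the -ate form iridate(IV).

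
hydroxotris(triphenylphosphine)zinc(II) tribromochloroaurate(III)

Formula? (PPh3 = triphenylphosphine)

Cation [Zn…]: ligand charges -1, Zn(II) ⇒ ion charge 1+.
Anion [Au…]: ligand charges -4, Au(III) ⇒ ion charge 1−.

[Zn(OH)(PPh3)3][AuBr3Cl]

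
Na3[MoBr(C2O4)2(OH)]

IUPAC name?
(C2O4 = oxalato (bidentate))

The 3 sodium counter-ions carry a total charge of +3, so each complex ion is 3−.
Ligand charges: 2×oxalato (-2 each), 1×hydroxo (-1 each), 1×bromo (-1 each); total -6. So Mo + (-6) = 3−, giving Mo = +3.
The complex ion is anionic, so molybdenum takes the -ate form molybdate(III).

sodium bromohydroxodioxalatomolybdate(III)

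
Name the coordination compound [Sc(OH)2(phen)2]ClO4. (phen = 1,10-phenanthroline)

The 1 perchlorate counter-ion carries a total charge of -1, so each complex ion is 1+.
Ligand charges: 2×1,10-phenanthroline (neutral), 2×hydroxo (-1 each); total -2. So Sc + (-2) = 1+, giving Sc = +3.
Ligands are named alphabetically: hydroxo before phenanthroline.

dihydroxobis(1,10-phenanthroline)scandium(III) perchlorate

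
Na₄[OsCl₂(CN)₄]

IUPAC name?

The 4 sodium counter-ions carry a total charge of +4, so each complex ion is 4−.
Ligand charges: 2×chloro (-1 each), 4×cyano (-1 each); total -6. So Os + (-6) = 4−, giving Os = +2.
The complex ion is anionic, so osmium takes the -ate form osmate(II).

sodium dichlorotetracyanoosmate(II)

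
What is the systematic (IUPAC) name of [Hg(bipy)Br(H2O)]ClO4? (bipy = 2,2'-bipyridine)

aqua(2,2'-bipyridine)bromomercury(II) perchlorate

The 1 perchlorate counter-ion carries a total charge of -1, so each complex ion is 1+.
Ligand charges: 1×aqua (neutral), 1×2,2'-bipyridine (neutral), 1×bromo (-1 each); total -1. So Hg + (-1) = 1+, giving Hg = +2.
Ligands are named alphabetically: aqua before bipyridine before bromo.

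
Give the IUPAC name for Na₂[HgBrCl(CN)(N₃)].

sodium azidobromochlorocyanomercurate(II)

The 2 sodium counter-ions carry a total charge of +2, so each complex ion is 2−.
Ligand charges: 1×bromo (-1 each), 1×azido (-1 each), 1×chloro (-1 each), 1×cyano (-1 each); total -4. So Hg + (-4) = 2−, giving Hg = +2.
Ligands are named alphabetically: azido before bromo before chloro before cyano.
The complex ion is anionic, so mercury takes the -ate form mercurate(II).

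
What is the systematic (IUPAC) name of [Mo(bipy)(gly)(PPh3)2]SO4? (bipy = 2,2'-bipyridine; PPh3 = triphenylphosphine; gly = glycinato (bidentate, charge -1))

(2,2'-bipyridine)(glycinato)bis(triphenylphosphine)molybdenum(III) sulfate

The 1 sulfate counter-ion carries a total charge of -2, so each complex ion is 2+.
Ligand charges: 1×2,2'-bipyridine (neutral), 2×triphenylphosphine (neutral), 1×glycinato (-1 each); total -1. So Mo + (-1) = 2+, giving Mo = +3.
Ligands are named alphabetically: bipyridine before glycinato before triphenylphosphine.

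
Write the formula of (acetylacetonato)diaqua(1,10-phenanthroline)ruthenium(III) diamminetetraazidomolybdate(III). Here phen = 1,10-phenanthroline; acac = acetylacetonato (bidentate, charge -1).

[Ru(acac)(H2O)2(phen)][Mo(N3)4(NH3)2]2

Cation [Ru…]: ligand charges -1, Ru(III) ⇒ ion charge 2+.
Anion [Mo…]: ligand charges -4, Mo(III) ⇒ ion charge 1−.
One 2+ cation requires 2 of the 1− anion.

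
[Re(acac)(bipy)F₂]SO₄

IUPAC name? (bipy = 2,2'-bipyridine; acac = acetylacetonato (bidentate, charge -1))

(acetylacetonato)(2,2'-bipyridine)difluororhenium(V) sulfate

The 1 sulfate counter-ion carries a total charge of -2, so each complex ion is 2+.
Ligand charges: 2×fluoro (-1 each), 1×2,2'-bipyridine (neutral), 1×acetylacetonato (-1 each); total -3. So Re + (-3) = 2+, giving Re = +5.
Ligands are named alphabetically: acetylacetonato before bipyridine before fluoro.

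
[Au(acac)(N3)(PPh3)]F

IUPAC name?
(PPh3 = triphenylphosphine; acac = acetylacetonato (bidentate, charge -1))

(acetylacetonato)azido(triphenylphosphine)gold(III) fluoride

The 1 fluoride counter-ion carries a total charge of -1, so each complex ion is 1+.
Ligand charges: 1×triphenylphosphine (neutral), 1×acetylacetonato (-1 each), 1×azido (-1 each); total -2. So Au + (-2) = 1+, giving Au = +3.
Ligands are named alphabetically: acetylacetonato before azido before triphenylphosphine.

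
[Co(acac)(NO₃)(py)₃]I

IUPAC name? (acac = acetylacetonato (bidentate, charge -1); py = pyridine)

The 1 iodide counter-ion carries a total charge of -1, so each complex ion is 1+.
Ligand charges: 1×acetylacetonato (-1 each), 1×nitrato (-1 each), 3×pyridine (neutral); total -2. So Co + (-2) = 1+, giving Co = +3.
Ligands are named alphabetically: acetylacetonato before nitrato before pyridine.

(acetylacetonato)nitratotris(pyridine)cobalt(III) iodide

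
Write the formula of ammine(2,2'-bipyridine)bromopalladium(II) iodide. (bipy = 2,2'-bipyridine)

Ligands: 1 bromo (Br, -1), 1 2,2'-bipyridine (bipy, neutral), 1 ammine (NH3, neutral). Ligand charge sum = -1.
With Pd in oxidation state +2, the complex ion is [Pd...]^1+.
Charge balance with iodide (-1) requires 1 complex ion per 1 iodide.

[Pd(bipy)Br(NH3)]I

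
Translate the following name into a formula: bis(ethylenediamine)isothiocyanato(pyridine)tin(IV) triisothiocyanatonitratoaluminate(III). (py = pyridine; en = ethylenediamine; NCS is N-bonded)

Cation [Sn…]: ligand charges -1, Sn(IV) ⇒ ion charge 3+.
Anion [Al…]: ligand charges -4, Al(III) ⇒ ion charge 1−.
One 3+ cation requires 3 of the 1− anion.

[Sn(en)2(NCS)(py)][Al(NCS)3(NO3)]3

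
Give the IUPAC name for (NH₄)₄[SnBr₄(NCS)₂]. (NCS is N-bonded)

The 4 ammonium counter-ions carry a total charge of +4, so each complex ion is 4−.
Ligand charges: 2×isothiocyanato (-1 each), 4×bromo (-1 each); total -6. So Sn + (-6) = 4−, giving Sn = +2.
Ligands are named alphabetically: bromo before isothiocyanato.
The complex ion is anionic, so tin takes the -ate form stannate(II).

ammonium tetrabromodiisothiocyanatostannate(II)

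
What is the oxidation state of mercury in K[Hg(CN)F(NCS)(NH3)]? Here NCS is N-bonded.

+2

1 potassium outside the brackets (+1 each) → the complex ion is 1−.
Ligand charges: 1×CN = -1; 1×NH3 neutral; 1×NCS = -1; 1×F = -1; sum -3.
Hg + (-3) = 1− ⇒ Hg is +2.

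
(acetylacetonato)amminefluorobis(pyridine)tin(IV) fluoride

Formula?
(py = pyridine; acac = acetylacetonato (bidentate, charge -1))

[Sn(acac)F(NH3)(py)2]F2

Ligands: 1 fluoro (F, -1), 2 pyridine (py, neutral), 1 ammine (NH3, neutral), 1 acetylacetonato (acac, -1). Ligand charge sum = -2.
With Sn in oxidation state +4, the complex ion is [Sn...]^2+.
Charge balance with fluoride (-1) requires 1 complex ion per 2 fluoride.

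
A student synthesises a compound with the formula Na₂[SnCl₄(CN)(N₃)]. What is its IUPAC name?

sodium azidotetrachlorocyanostannate(IV)

The 2 sodium counter-ions carry a total charge of +2, so each complex ion is 2−.
Ligand charges: 1×cyano (-1 each), 4×chloro (-1 each), 1×azido (-1 each); total -6. So Sn + (-6) = 2−, giving Sn = +4.
Ligands are named alphabetically: azido before chloro before cyano.
The complex ion is anionic, so tin takes the -ate form stannate(IV).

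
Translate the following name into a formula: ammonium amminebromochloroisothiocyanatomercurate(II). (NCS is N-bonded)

NH4[HgBrCl(NCS)(NH3)]

Ligands: 1 ammine (NH3, neutral), 1 isothiocyanato (NCS, -1), 1 bromo (Br, -1), 1 chloro (Cl, -1). Ligand charge sum = -3.
With Hg in oxidation state +2, the complex ion is [Hg...]^1−.
Charge balance with ammonium (+1) requires 1 complex ion per 1 ammonium.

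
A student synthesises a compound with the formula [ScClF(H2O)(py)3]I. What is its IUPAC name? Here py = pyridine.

aquachlorofluorotris(pyridine)scandium(III) iodide

The 1 iodide counter-ion carries a total charge of -1, so each complex ion is 1+.
Ligand charges: 1×chloro (-1 each), 1×aqua (neutral), 3×pyridine (neutral), 1×fluoro (-1 each); total -2. So Sc + (-2) = 1+, giving Sc = +3.
Ligands are named alphabetically: aqua before chloro before fluoro before pyridine.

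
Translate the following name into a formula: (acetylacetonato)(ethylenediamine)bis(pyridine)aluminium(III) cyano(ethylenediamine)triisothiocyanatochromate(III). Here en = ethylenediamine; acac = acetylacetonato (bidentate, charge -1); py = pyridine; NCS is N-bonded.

[Al(acac)(en)(py)2][Cr(CN)(en)(NCS)3]2

Cation [Al…]: ligand charges -1, Al(III) ⇒ ion charge 2+.
Anion [Cr…]: ligand charges -4, Cr(III) ⇒ ion charge 1−.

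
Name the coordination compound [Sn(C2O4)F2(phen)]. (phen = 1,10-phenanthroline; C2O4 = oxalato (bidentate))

There is no counter-ion, so the complex is neutral overall.
Ligand charges: 1×1,10-phenanthroline (neutral), 2×fluoro (-1 each), 1×oxalato (-2 each); total -4. So Sn + (-4) = 0, giving Sn = +4.
Ligands are named alphabetically: fluoro before oxalato before phenanthroline.

difluorooxalato(1,10-phenanthroline)tin(IV)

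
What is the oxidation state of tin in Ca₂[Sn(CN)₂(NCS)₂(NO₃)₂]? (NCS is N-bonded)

+2

2 calcium outside the brackets (+2 each) → the complex ion is 4−.
Ligand charges: 2×NCS = -2; 2×CN = -2; 2×NO3 = -2; sum -6.
Sn + (-6) = 4− ⇒ Sn is +2.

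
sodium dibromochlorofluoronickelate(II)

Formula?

Ligands: 1 chloro (Cl, -1), 1 fluoro (F, -1), 2 bromo (Br, -1). Ligand charge sum = -4.
With Ni in oxidation state +2, the complex ion is [Ni...]^2−.
Charge balance with sodium (+1) requires 1 complex ion per 2 sodium.

Na2[NiBr2ClF]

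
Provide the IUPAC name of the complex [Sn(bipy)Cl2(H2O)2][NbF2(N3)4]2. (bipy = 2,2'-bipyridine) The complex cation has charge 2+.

diaqua(2,2'-bipyridine)dichlorotin(IV) tetraazidodifluoroniobate(V)

Both ions are complex: the cation is named first with the plain metal name, the anion second with the -ate form; each ion's ligands are alphabetised independently.
The complex cation is given as 2+; its ligand charges sum to -2, so Sn = +4.
With 2 anions per cation, each anion must be 2/2 = 1−.
Anion: ligand charges sum to -6; for the ion to be 1−, Nb = +5.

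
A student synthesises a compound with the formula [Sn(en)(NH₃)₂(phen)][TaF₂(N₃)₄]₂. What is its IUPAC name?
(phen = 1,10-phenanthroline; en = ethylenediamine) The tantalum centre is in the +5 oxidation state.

Both ions are complex: the cation is named first with the plain metal name, the anion second with the -ate form; each ion's ligands are alphabetised independently.
Ta is given as +5; the anion's ligand charges sum to -6, so the complex anion is 1−.
With 2 anions per cation, the cation must be 2×1 = 2+.
Cation: ligand charges sum to 0; for the ion to be 2+, Sn = +2.

diammine(ethylenediamine)(1,10-phenanthroline)tin(II) tetraazidodifluorotantalate(V)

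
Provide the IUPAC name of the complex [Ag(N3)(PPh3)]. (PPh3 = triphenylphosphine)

There is no counter-ion, so the complex is neutral overall.
Ligand charges: 1×azido (-1 each), 1×triphenylphosphine (neutral); total -1. So Ag + (-1) = 0, giving Ag = +1.
Ligands are named alphabetically: azido before triphenylphosphine.

azido(triphenylphosphine)silver(I)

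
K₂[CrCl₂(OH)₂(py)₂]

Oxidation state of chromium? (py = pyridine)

2 potassium outside the brackets (+1 each) → the complex ion is 2−.
Ligand charges: 2×OH = -2; 2×Cl = -2; 2×py neutral; sum -4.
Cr + (-4) = 2− ⇒ Cr is +2.

+2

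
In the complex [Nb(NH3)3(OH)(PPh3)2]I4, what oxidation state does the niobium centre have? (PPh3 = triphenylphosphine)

4 iodide outside the brackets (-1 each) → the complex ion is 4+.
Ligand charges: 1×OH = -1; 3×NH3 neutral; 2×PPh3 neutral; sum -1.
Nb + (-1) = 4+ ⇒ Nb is +5.

+5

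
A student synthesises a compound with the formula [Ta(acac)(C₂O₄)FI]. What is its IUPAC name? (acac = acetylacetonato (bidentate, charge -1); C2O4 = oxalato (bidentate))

There is no counter-ion, so the complex is neutral overall.
Ligand charges: 1×iodo (-1 each), 1×fluoro (-1 each), 1×acetylacetonato (-1 each), 1×oxalato (-2 each); total -5. So Ta + (-5) = 0, giving Ta = +5.
Ligands are named alphabetically: acetylacetonato before fluoro before iodo before oxalato.

(acetylacetonato)fluoroiodooxalatotantalum(V)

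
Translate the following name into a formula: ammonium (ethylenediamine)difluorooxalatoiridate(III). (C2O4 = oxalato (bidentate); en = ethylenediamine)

NH4[Ir(C2O4)(en)F2]

Ligands: 1 oxalato (C2O4, -2), 2 fluoro (F, -1), 1 ethylenediamine (en, neutral). Ligand charge sum = -4.
With Ir in oxidation state +3, the complex ion is [Ir...]^1−.
Charge balance with ammonium (+1) requires 1 complex ion per 1 ammonium.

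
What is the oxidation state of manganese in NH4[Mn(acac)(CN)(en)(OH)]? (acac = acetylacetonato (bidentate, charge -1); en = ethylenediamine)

+2

1 ammonium outside the brackets (+1 each) → the complex ion is 1−.
Ligand charges: 1×CN = -1; 1×acac = -1; 1×en neutral; 1×OH = -1; sum -3.
Mn + (-3) = 1− ⇒ Mn is +2.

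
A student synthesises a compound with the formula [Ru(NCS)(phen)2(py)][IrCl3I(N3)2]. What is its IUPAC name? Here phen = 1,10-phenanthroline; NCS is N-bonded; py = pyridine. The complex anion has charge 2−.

isothiocyanatobis(1,10-phenanthroline)(pyridine)ruthenium(III) diazidotrichloroiodoiridate(IV)

Both ions are complex: the cation is named first with the plain metal name, the anion second with the -ate form; each ion's ligands are alphabetised independently.
The complex anion is given as 2−; its ligand charges sum to -6, so Ir = +4.
A 1:1 salt means the cation carries the equal and opposite charge, 2+.
Cation: ligand charges sum to -1; for the ion to be 2+, Ru = +3.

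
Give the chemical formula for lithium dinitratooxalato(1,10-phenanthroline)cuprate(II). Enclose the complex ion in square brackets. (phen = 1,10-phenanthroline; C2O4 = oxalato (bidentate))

Li2[Cu(C2O4)(NO3)2(phen)]

Ligands: 2 nitrato (NO3, -1), 1 1,10-phenanthroline (phen, neutral), 1 oxalato (C2O4, -2). Ligand charge sum = -4.
With Cu in oxidation state +2, the complex ion is [Cu...]^2−.
Charge balance with lithium (+1) requires 1 complex ion per 2 lithium.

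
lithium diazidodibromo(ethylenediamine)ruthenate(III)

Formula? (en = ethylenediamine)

Ligands: 1 ethylenediamine (en, neutral), 2 bromo (Br, -1), 2 azido (N3, -1). Ligand charge sum = -4.
Charge balance with lithium (+1) requires 1 complex ion per 1 lithium.

Li[RuBr2(en)(N3)2]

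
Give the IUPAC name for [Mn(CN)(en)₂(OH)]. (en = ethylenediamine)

There is no counter-ion, so the complex is neutral overall.
Ligand charges: 1×cyano (-1 each), 2×ethylenediamine (neutral), 1×hydroxo (-1 each); total -2. So Mn + (-2) = 0, giving Mn = +2.
Ligands are named alphabetically: cyano before ethylenediamine before hydroxo.

cyanobis(ethylenediamine)hydroxomanganese(II)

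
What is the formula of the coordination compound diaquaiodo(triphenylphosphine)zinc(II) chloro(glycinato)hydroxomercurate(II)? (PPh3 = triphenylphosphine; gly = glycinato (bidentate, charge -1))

[Zn(H2O)2I(PPh3)][HgCl(gly)(OH)]

Cation [Zn…]: ligand charges -1, Zn(II) ⇒ ion charge 1+.
Anion [Hg…]: ligand charges -3, Hg(II) ⇒ ion charge 1−.
One 1+ cation balances one 1− anion.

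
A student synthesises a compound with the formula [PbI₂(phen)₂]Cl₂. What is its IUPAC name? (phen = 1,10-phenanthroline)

The 2 chloride counter-ions carry a total charge of -2, so each complex ion is 2+.
Ligand charges: 2×iodo (-1 each), 2×1,10-phenanthroline (neutral); total -2. So Pb + (-2) = 2+, giving Pb = +4.
Ligands are named alphabetically: iodo before phenanthroline.

diiodobis(1,10-phenanthroline)lead(IV) chloride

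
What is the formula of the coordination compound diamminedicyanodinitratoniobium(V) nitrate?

[Nb(CN)2(NH3)2(NO3)2]NO3

Ligands: 2 nitrato (NO3, -1), 2 ammine (NH3, neutral), 2 cyano (CN, -1). Ligand charge sum = -4.
With Nb in oxidation state +5, the complex ion is [Nb...]^1+.
Charge balance with nitrate (-1) requires 1 complex ion per 1 nitrate.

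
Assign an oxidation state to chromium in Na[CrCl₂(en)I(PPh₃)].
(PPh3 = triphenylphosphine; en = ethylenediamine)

+2

1 sodium outside the brackets (+1 each) → the complex ion is 1−.
Ligand charges: 1×PPh3 neutral; 2×Cl = -2; 1×en neutral; 1×I = -1; sum -3.
Cr + (-3) = 1− ⇒ Cr is +2.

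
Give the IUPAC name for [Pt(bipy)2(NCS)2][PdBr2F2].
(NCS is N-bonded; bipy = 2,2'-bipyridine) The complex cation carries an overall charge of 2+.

Both ions are complex: the cation is named first with the plain metal name, the anion second with the -ate form; each ion's ligands are alphabetised independently.
The complex cation is given as 2+; its ligand charges sum to -2, so Pt = +4.
A 1:1 salt means the anion carries the equal and opposite charge, 2−.
Anion: ligand charges sum to -4; for the ion to be 2−, Pd = +2.

bis(2,2'-bipyridine)diisothiocyanatoplatinum(IV) dibromodifluoropalladate(II)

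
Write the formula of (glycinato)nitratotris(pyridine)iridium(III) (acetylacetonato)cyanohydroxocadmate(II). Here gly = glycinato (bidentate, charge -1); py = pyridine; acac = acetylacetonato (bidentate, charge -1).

Cation [Ir…]: ligand charges -2, Ir(III) ⇒ ion charge 1+.
Anion [Cd…]: ligand charges -3, Cd(II) ⇒ ion charge 1−.

[Ir(gly)(NO3)(py)3][Cd(acac)(CN)(OH)]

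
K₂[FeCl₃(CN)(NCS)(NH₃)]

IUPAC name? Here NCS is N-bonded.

The 2 potassium counter-ions carry a total charge of +2, so each complex ion is 2−.
Ligand charges: 1×cyano (-1 each), 1×isothiocyanato (-1 each), 1×ammine (neutral), 3×chloro (-1 each); total -5. So Fe + (-5) = 2−, giving Fe = +3.
The complex ion is anionic, so iron takes the -ate form ferrate(III).

potassium amminetrichlorocyanoisothiocyanatoferrate(III)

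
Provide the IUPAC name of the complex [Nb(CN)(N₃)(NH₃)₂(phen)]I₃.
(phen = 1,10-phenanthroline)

The 3 iodide counter-ions carry a total charge of -3, so each complex ion is 3+.
Ligand charges: 2×ammine (neutral), 1×cyano (-1 each), 1×1,10-phenanthroline (neutral), 1×azido (-1 each); total -2. So Nb + (-2) = 3+, giving Nb = +5.
Ligands are named alphabetically: ammine before azido before cyano before phenanthroline.

diammineazidocyano(1,10-phenanthroline)niobium(V) iodide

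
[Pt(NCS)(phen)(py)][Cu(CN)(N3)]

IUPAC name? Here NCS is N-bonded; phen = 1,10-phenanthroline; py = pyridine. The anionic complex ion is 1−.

Both ions are complex: the cation is named first with the plain metal name, the anion second with the -ate form; each ion's ligands are alphabetised independently.
The complex anion is given as 1−; its ligand charges sum to -2, so Cu = +1.
A 1:1 salt means the cation carries the equal and opposite charge, 1+.
Cation: ligand charges sum to -1; for the ion to be 1+, Pt = +2.

isothiocyanato(1,10-phenanthroline)(pyridine)platinum(II) azidocyanocuprate(I)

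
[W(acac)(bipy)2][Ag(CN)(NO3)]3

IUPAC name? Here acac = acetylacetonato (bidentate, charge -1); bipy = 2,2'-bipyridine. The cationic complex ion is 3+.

The complex cation is given as 3+; its ligand charges sum to -1, so W = +4.
With 3 anions per cation, each anion must be 3/3 = 1−.
Anion: ligand charges sum to -2; for the ion to be 1−, Ag = +1.

(acetylacetonato)bis(2,2'-bipyridine)tungsten(IV) cyanonitratoargentate(I)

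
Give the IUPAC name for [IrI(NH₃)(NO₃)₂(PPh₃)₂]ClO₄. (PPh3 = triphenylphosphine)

The 1 perchlorate counter-ion carries a total charge of -1, so each complex ion is 1+.
Ligand charges: 1×ammine (neutral), 2×nitrato (-1 each), 1×iodo (-1 each), 2×triphenylphosphine (neutral); total -3. So Ir + (-3) = 1+, giving Ir = +4.
Ligands are named alphabetically: ammine before iodo before nitrato before triphenylphosphine.

ammineiododinitratobis(triphenylphosphine)iridium(IV) perchlorate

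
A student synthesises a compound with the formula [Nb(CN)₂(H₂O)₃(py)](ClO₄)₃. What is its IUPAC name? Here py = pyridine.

The 3 perchlorate counter-ions carry a total charge of -3, so each complex ion is 3+.
Ligand charges: 2×cyano (-1 each), 1×pyridine (neutral), 3×aqua (neutral); total -2. So Nb + (-2) = 3+, giving Nb = +5.
Ligands are named alphabetically: aqua before cyano before pyridine.

triaquadicyano(pyridine)niobium(V) perchlorate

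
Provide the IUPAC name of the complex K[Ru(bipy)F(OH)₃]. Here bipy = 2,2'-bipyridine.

potassium (2,2'-bipyridine)fluorotrihydroxoruthenate(III)

The 1 potassium counter-ion carries a total charge of +1, so each complex ion is 1−.
Ligand charges: 3×hydroxo (-1 each), 1×fluoro (-1 each), 1×2,2'-bipyridine (neutral); total -4. So Ru + (-4) = 1−, giving Ru = +3.
The complex ion is anionic, so ruthenium takes the -ate form ruthenate(III).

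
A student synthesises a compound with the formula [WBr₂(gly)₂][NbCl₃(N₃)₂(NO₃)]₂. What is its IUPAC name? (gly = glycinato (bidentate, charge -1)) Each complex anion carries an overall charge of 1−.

Both ions are complex: the cation is named first with the plain metal name, the anion second with the -ate form; each ion's ligands are alphabetised independently.
The complex anion is given as 1−; its ligand charges sum to -6, so Nb = +5.
With 2 anions per cation, the cation must be 2×1 = 2+.
Cation: ligand charges sum to -4; for the ion to be 2+, W = +6.

dibromobis(glycinato)tungsten(VI) diazidotrichloronitratoniobate(V)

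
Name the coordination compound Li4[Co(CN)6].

The 4 lithium counter-ions carry a total charge of +4, so each complex ion is 4−.
Ligand charges: 6×cyano (-1 each); total -6. So Co + (-6) = 4−, giving Co = +2.
The complex ion is anionic, so cobalt takes the -ate form cobaltate(II).

lithium hexacyanocobaltate(II)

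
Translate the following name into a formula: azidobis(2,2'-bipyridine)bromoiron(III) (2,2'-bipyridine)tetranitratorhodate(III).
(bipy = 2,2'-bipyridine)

Cation [Fe…]: ligand charges -2, Fe(III) ⇒ ion charge 1+.
Anion [Rh…]: ligand charges -4, Rh(III) ⇒ ion charge 1−.

[Fe(bipy)2Br(N3)][Rh(bipy)(NO3)4]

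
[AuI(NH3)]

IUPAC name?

There is no counter-ion, so the complex is neutral overall.
Ligand charges: 1×iodo (-1 each), 1×ammine (neutral); total -1. So Au + (-1) = 0, giving Au = +1.
Ligands are named alphabetically: ammine before iodo.

ammineiodogold(I)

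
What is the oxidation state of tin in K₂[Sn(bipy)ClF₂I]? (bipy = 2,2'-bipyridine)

2 potassium outside the brackets (+1 each) → the complex ion is 2−.
Ligand charges: 1×I = -1; 1×bipy neutral; 1×Cl = -1; 2×F = -2; sum -4.
Sn + (-4) = 2− ⇒ Sn is +2.

+2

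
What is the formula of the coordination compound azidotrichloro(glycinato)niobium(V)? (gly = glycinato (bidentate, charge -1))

[NbCl3(gly)(N3)]

Ligands: 1 glycinato (gly, -1), 1 azido (N3, -1), 3 chloro (Cl, -1). Ligand charge sum = -5.
With Nb in oxidation state +5, the complex ion is [Nb...].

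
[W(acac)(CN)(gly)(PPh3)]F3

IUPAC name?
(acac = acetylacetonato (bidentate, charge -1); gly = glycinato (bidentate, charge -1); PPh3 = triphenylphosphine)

(acetylacetonato)cyano(glycinato)(triphenylphosphine)tungsten(VI) fluoride

The 3 fluoride counter-ions carry a total charge of -3, so each complex ion is 3+.
Ligand charges: 1×acetylacetonato (-1 each), 1×glycinato (-1 each), 1×triphenylphosphine (neutral), 1×cyano (-1 each); total -3. So W + (-3) = 3+, giving W = +6.
Ligands are named alphabetically: acetylacetonato before cyano before glycinato before triphenylphosphine.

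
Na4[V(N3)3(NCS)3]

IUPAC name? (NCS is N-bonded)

The 4 sodium counter-ions carry a total charge of +4, so each complex ion is 4−.
Ligand charges: 3×azido (-1 each), 3×isothiocyanato (-1 each); total -6. So V + (-6) = 4−, giving V = +2.
The complex ion is anionic, so vanadium takes the -ate form vanadate(II).

sodium triazidotriisothiocyanatovanadate(II)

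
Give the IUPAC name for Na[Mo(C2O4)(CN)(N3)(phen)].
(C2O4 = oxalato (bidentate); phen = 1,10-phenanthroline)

sodium azidocyanooxalato(1,10-phenanthroline)molybdate(III)

The 1 sodium counter-ion carries a total charge of +1, so each complex ion is 1−.
Ligand charges: 1×oxalato (-2 each), 1×azido (-1 each), 1×cyano (-1 each), 1×1,10-phenanthroline (neutral); total -4. So Mo + (-4) = 1−, giving Mo = +3.
Ligands are named alphabetically: azido before cyano before oxalato before phenanthroline.
The complex ion is anionic, so molybdenum takes the -ate form molybdate(III).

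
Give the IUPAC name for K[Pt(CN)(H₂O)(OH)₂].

The 1 potassium counter-ion carries a total charge of +1, so each complex ion is 1−.
Ligand charges: 1×cyano (-1 each), 1×aqua (neutral), 2×hydroxo (-1 each); total -3. So Pt + (-3) = 1−, giving Pt = +2.
The complex ion is anionic, so platinum takes the -ate form platinate(II).

potassium aquacyanodihydroxoplatinate(II)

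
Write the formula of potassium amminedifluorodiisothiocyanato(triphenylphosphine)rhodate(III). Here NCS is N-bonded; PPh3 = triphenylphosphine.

Ligands: 1 ammine (NH3, neutral), 2 isothiocyanato (NCS, -1), 1 triphenylphosphine (PPh3, neutral), 2 fluoro (F, -1). Ligand charge sum = -4.
Charge balance with potassium (+1) requires 1 complex ion per 1 potassium.

K[RhF2(NCS)2(NH3)(PPh3)]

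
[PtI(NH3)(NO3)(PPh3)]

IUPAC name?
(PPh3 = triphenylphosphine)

There is no counter-ion, so the complex is neutral overall.
Ligand charges: 1×iodo (-1 each), 1×ammine (neutral), 1×nitrato (-1 each), 1×triphenylphosphine (neutral); total -2. So Pt + (-2) = 0, giving Pt = +2.
Ligands are named alphabetically: ammine before iodo before nitrato before triphenylphosphine.

ammineiodonitrato(triphenylphosphine)platinum(II)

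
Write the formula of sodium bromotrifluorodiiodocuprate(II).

Na4[CuBrF3I2]

Ligands: 2 iodo (I, -1), 3 fluoro (F, -1), 1 bromo (Br, -1). Ligand charge sum = -6.
Charge balance with sodium (+1) requires 1 complex ion per 4 sodium.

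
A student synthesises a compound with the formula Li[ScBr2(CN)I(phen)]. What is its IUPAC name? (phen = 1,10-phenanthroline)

lithium dibromocyanoiodo(1,10-phenanthroline)scandate(III)

The 1 lithium counter-ion carries a total charge of +1, so each complex ion is 1−.
Ligand charges: 1×iodo (-1 each), 2×bromo (-1 each), 1×cyano (-1 each), 1×1,10-phenanthroline (neutral); total -4. So Sc + (-4) = 1−, giving Sc = +3.
The complex ion is anionic, so scandium takes the -ate form scandate(III).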